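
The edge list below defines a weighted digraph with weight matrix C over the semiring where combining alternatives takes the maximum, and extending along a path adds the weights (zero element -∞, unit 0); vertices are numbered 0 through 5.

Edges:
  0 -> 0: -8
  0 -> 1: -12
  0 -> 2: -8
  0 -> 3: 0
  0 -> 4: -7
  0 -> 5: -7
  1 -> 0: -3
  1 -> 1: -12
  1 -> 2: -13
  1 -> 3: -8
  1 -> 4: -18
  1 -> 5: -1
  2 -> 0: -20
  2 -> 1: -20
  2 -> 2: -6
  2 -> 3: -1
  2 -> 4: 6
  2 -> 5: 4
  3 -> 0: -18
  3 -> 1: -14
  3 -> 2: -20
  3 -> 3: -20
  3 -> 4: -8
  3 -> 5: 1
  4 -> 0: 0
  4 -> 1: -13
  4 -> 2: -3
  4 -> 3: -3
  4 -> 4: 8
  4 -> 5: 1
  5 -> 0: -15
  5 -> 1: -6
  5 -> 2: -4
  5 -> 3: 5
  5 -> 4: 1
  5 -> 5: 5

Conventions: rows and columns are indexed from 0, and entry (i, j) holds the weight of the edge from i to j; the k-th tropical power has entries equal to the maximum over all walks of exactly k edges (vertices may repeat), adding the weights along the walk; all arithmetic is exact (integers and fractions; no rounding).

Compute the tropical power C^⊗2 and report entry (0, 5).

C^⊗2:
  [-7, -13, -10, -2, 1, 1]
  [-11, -7, -5, 4, 0, 4]
  [6, -2, 3, 9, 14, 9]
  [-8, -5, -3, 6, 2, 6]
  [8, -5, 5, 6, 16, 9]
  [1, -1, 1, 10, 9, 10]
Key observation: the optimum is the walk 0->3->5, with weight 0 + 1 = 1.
Optimal value attained by: walk 0->3->5.
Answer: (C^⊗2)[0][5] = 1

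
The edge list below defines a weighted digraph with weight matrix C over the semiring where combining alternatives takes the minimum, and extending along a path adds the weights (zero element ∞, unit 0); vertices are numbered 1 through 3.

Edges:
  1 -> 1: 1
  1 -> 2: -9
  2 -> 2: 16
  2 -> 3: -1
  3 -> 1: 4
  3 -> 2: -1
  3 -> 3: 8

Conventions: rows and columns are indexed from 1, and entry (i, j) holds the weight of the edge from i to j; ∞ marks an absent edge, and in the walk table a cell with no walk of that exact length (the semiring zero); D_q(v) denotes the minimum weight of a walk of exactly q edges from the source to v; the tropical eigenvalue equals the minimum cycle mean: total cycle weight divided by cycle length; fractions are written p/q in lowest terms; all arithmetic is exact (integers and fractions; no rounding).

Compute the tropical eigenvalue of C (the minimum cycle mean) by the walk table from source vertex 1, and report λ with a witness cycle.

q=0: [0, ∞, ∞]
q=1: [1, -9, ∞]
q=2: [2, -8, -10]
q=3: [-6, -11, -9]
Optimal cycle mean attained by: cycle 1->2->3->1, total (-9) + (-1) + 4, length 3.
Answer: λ = -2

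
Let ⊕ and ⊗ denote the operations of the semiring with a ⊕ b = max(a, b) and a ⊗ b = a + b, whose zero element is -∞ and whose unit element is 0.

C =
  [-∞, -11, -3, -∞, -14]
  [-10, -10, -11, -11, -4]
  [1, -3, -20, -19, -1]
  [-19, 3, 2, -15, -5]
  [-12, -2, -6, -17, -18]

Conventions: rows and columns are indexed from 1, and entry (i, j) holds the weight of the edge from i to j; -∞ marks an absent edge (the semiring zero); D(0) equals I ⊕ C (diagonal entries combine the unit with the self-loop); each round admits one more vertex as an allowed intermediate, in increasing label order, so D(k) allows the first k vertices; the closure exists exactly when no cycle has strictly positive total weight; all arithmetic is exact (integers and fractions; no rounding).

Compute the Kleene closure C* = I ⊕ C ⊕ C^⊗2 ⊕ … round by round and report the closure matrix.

D(0):
  [0, -11, -3, -∞, -14]
  [-10, 0, -11, -11, -4]
  [1, -3, 0, -19, -1]
  [-19, 3, 2, 0, -5]
  [-12, -2, -6, -17, 0]
D(1):
  [0, -11, -3, -∞, -14]
  [-10, 0, -11, -11, -4]
  [1, -3, 0, -19, -1]
  [-19, 3, 2, 0, -5]
  [-12, -2, -6, -17, 0]
D(2):
  [0, -11, -3, -22, -14]
  [-10, 0, -11, -11, -4]
  [1, -3, 0, -14, -1]
  [-7, 3, 2, 0, -1]
  [-12, -2, -6, -13, 0]
D(3):
  [0, -6, -3, -17, -4]
  [-10, 0, -11, -11, -4]
  [1, -3, 0, -14, -1]
  [3, 3, 2, 0, 1]
  [-5, -2, -6, -13, 0]
D(4):
  [0, -6, -3, -17, -4]
  [-8, 0, -9, -11, -4]
  [1, -3, 0, -14, -1]
  [3, 3, 2, 0, 1]
  [-5, -2, -6, -13, 0]
D(5):
  [0, -6, -3, -17, -4]
  [-8, 0, -9, -11, -4]
  [1, -3, 0, -14, -1]
  [3, 3, 2, 0, 1]
  [-5, -2, -6, -13, 0]
Answer: C* = [[0, -6, -3, -17, -4], [-8, 0, -9, -11, -4], [1, -3, 0, -14, -1], [3, 3, 2, 0, 1], [-5, -2, -6, -13, 0]]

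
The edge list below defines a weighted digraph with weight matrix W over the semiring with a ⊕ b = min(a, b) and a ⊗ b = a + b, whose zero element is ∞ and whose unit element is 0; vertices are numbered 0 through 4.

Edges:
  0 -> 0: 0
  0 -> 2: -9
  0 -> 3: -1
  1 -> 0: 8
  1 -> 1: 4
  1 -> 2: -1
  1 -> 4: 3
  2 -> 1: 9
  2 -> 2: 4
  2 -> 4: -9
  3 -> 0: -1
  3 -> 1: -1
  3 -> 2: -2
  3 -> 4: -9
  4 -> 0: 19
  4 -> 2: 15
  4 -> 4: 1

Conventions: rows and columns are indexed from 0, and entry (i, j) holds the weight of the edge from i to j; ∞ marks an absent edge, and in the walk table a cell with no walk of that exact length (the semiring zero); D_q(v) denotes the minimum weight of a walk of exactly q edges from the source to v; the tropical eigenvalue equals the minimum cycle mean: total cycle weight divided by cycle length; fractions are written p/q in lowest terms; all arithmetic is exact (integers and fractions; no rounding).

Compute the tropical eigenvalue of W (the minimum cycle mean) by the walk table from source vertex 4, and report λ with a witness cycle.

q=0: [∞, ∞, ∞, ∞, 0]
q=1: [19, ∞, 15, ∞, 1]
q=2: [19, 24, 10, 18, 2]
q=3: [17, 17, 10, 18, 1]
q=4: [17, 17, 8, 16, 1]
q=5: [15, 15, 8, 16, -1]
Optimal cycle mean attained by: cycle 0->3->0, total (-1) + (-1), length 2.
Answer: λ = -1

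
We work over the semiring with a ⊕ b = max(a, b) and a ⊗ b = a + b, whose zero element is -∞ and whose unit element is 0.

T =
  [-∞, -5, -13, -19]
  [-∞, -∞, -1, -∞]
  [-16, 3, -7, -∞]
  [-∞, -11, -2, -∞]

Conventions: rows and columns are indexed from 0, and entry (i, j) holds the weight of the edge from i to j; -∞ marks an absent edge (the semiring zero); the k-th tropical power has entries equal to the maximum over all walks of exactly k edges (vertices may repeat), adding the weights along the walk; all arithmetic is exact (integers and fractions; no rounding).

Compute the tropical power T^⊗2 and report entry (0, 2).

T^⊗2:
  [-29, -10, -6, -∞]
  [-17, 2, -8, -∞]
  [-23, -4, 2, -35]
  [-18, 1, -9, -∞]
Key observation: the optimum is the walk 0->1->2, with weight (-5) + (-1) = -6.
Optimal value attained by: walk 0->1->2.
Answer: (T^⊗2)[0][2] = -6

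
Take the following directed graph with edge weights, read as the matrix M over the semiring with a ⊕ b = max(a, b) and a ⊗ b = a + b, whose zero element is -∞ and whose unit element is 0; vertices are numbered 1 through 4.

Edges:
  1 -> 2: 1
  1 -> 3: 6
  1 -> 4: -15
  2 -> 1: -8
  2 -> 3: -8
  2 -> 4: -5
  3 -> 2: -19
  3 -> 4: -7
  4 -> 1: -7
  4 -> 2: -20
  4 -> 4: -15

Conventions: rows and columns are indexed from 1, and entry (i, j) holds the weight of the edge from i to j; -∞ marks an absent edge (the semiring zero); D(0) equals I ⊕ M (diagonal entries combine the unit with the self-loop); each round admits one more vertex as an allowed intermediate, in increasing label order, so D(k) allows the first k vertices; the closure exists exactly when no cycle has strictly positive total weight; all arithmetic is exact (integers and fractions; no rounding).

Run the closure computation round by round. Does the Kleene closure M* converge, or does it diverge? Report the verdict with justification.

D(0):
  [0, 1, 6, -15]
  [-8, 0, -8, -5]
  [-∞, -19, 0, -7]
  [-7, -20, -∞, 0]
D(1):
  [0, 1, 6, -15]
  [-8, 0, -2, -5]
  [-∞, -19, 0, -7]
  [-7, -6, -1, 0]
D(2):
  [0, 1, 6, -4]
  [-8, 0, -2, -5]
  [-27, -19, 0, -7]
  [-7, -6, -1, 0]
D(3):
  [0, 1, 6, -1]
  [-8, 0, -2, -5]
  [-27, -19, 0, -7]
  [-7, -6, -1, 0]
D(4):
  [0, 1, 6, -1]
  [-8, 0, -2, -5]
  [-14, -13, 0, -7]
  [-7, -6, -1, 0]
Key observation: every diagonal entry stays at the unit through all rounds, so no improving cycle exists.
Answer: CONVERGES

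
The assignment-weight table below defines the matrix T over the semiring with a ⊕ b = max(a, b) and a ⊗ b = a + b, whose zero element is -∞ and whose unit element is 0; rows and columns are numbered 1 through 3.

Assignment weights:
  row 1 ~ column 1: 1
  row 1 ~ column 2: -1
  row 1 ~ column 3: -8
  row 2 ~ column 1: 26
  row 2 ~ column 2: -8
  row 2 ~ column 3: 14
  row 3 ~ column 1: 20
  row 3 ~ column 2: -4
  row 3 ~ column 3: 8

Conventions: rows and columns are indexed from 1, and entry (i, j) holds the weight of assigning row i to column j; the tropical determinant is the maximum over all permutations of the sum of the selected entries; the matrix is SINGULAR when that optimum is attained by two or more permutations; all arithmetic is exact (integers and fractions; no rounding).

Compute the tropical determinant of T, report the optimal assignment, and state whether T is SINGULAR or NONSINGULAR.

σ = (1, 2, 3): 1 + (-8) + 8 = 1
σ = (1, 3, 2): 1 + 14 + (-4) = 11
σ = (2, 1, 3): (-1) + 26 + 8 = 33
σ = (2, 3, 1): (-1) + 14 + 20 = 33
σ = (3, 1, 2): (-8) + 26 + (-4) = 14
σ = (3, 2, 1): (-8) + (-8) + 20 = 4
Optimal value attained by: σ = (2, 1, 3).
Answer: det⊕(T) = 33; verdict: SINGULAR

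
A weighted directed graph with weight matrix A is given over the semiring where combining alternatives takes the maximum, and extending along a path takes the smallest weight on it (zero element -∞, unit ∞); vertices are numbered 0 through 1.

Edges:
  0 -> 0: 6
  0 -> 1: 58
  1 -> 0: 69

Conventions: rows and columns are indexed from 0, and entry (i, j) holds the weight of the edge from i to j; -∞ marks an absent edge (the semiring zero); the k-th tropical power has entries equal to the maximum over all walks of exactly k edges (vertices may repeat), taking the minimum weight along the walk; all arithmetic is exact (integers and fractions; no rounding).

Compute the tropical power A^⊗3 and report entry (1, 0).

A^⊗2:
  [58, 6]
  [6, 58]
A^⊗3:
  [6, 58]
  [58, 6]
Key observation: the optimum is the walk 1->0->1->0, with weight 69 min 58 min 69 = 58.
Optimal value attained by: walk 1->0->1->0.
Answer: (A^⊗3)[1][0] = 58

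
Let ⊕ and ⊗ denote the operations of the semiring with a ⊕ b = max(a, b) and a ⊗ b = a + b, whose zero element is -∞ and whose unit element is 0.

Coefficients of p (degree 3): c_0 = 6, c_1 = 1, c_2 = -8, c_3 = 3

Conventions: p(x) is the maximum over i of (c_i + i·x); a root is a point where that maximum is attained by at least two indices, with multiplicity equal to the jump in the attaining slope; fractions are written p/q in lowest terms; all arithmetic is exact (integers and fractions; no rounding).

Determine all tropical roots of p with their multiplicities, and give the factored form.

hull edge (i=0, c=6) to (i=3, c=3): slope -1, span 3
Factored form: p(x) = 3 ⊗ (x ⊕ 1) ⊗ (x ⊕ 1) ⊗ (x ⊕ 1)
Answer: roots = 1 (mult 3)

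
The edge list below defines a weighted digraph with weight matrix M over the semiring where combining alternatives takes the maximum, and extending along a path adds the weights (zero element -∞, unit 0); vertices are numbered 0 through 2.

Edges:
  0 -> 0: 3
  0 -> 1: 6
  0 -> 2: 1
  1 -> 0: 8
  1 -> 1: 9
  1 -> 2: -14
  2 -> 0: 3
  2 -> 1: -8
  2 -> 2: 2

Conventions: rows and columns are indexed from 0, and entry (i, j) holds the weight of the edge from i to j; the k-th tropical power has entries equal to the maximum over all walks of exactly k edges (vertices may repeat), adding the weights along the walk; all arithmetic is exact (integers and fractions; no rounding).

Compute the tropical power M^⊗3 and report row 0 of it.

M^⊗2:
  [14, 15, 4]
  [17, 18, 9]
  [6, 9, 4]
M^⊗3:
  [23, 24, 15]
  [26, 27, 18]
  [17, 18, 7]
Answer: row 0 of M^⊗3 = [23, 24, 15]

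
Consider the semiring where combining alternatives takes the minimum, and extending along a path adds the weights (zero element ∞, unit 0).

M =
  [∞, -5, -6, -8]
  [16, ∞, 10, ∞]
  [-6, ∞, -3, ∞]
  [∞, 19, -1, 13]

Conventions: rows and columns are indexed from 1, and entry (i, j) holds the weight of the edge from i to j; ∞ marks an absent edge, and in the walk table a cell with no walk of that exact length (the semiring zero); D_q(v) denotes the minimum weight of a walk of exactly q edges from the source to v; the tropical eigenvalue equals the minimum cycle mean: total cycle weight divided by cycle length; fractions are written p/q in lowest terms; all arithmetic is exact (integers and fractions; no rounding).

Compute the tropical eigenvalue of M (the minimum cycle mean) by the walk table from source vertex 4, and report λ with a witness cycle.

q=0: [∞, ∞, ∞, 0]
q=1: [∞, 19, -1, 13]
q=2: [-7, 32, -4, 26]
q=3: [-10, -12, -13, -15]
q=4: [-19, -15, -16, -18]
Optimal cycle mean attained by: cycle 1->3->1, total (-6) + (-6), length 2.
Answer: λ = -6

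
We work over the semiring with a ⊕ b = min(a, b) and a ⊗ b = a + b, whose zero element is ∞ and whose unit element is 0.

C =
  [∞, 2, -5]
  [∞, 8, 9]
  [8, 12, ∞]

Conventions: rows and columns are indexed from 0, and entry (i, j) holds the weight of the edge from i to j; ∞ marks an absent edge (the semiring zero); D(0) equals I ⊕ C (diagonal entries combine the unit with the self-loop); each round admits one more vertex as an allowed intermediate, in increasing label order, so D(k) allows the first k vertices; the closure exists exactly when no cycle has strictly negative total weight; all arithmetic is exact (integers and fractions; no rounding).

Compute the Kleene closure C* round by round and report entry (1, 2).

D(0):
  [0, 2, -5]
  [∞, 0, 9]
  [8, 12, 0]
D(1):
  [0, 2, -5]
  [∞, 0, 9]
  [8, 10, 0]
D(2):
  [0, 2, -5]
  [∞, 0, 9]
  [8, 10, 0]
D(3):
  [0, 2, -5]
  [17, 0, 9]
  [8, 10, 0]
Answer: C*[1][2] = 9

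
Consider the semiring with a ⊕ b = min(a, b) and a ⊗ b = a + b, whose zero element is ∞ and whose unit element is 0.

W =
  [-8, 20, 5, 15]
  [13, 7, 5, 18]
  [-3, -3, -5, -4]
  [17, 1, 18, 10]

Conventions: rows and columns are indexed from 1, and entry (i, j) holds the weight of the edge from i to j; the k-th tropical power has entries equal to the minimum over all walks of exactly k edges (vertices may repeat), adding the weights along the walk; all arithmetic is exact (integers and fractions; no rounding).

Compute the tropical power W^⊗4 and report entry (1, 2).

W^⊗2:
  [-16, 2, -3, 1]
  [2, 2, 0, 1]
  [-11, -8, -10, -9]
  [9, 8, 6, 14]
W^⊗3:
  [-24, -6, -11, -7]
  [-6, -3, -5, -4]
  [-19, -13, -15, -14]
  [1, 3, 1, 2]
W^⊗4:
  [-32, -14, -19, -15]
  [-14, -8, -10, -9]
  [-27, -18, -20, -19]
  [-7, -2, -4, -3]
Key observation: the optimum is the walk 1->1->1->3->2, with weight (-8) + (-8) + 5 + (-3) = -14.
Optimal value attained by: walk 1->1->1->3->2.
Answer: (W^⊗4)[1][2] = -14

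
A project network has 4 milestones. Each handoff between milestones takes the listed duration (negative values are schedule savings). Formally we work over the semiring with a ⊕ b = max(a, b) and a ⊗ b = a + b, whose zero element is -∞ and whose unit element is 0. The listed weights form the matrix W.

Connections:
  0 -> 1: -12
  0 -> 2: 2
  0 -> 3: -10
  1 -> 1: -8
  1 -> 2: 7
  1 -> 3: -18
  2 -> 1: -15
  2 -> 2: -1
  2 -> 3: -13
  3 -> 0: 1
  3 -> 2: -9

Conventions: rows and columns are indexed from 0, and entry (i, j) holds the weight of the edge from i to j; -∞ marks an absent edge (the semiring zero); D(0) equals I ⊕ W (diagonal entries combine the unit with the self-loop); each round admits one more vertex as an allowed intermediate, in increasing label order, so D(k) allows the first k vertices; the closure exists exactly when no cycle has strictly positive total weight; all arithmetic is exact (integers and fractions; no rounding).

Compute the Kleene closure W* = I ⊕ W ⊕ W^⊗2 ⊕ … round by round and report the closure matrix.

D(0):
  [0, -12, 2, -10]
  [-∞, 0, 7, -18]
  [-∞, -15, 0, -13]
  [1, -∞, -9, 0]
D(1):
  [0, -12, 2, -10]
  [-∞, 0, 7, -18]
  [-∞, -15, 0, -13]
  [1, -11, 3, 0]
D(2):
  [0, -12, 2, -10]
  [-∞, 0, 7, -18]
  [-∞, -15, 0, -13]
  [1, -11, 3, 0]
D(3):
  [0, -12, 2, -10]
  [-∞, 0, 7, -6]
  [-∞, -15, 0, -13]
  [1, -11, 3, 0]
D(4):
  [0, -12, 2, -10]
  [-5, 0, 7, -6]
  [-12, -15, 0, -13]
  [1, -11, 3, 0]
Answer: W* = [[0, -12, 2, -10], [-5, 0, 7, -6], [-12, -15, 0, -13], [1, -11, 3, 0]]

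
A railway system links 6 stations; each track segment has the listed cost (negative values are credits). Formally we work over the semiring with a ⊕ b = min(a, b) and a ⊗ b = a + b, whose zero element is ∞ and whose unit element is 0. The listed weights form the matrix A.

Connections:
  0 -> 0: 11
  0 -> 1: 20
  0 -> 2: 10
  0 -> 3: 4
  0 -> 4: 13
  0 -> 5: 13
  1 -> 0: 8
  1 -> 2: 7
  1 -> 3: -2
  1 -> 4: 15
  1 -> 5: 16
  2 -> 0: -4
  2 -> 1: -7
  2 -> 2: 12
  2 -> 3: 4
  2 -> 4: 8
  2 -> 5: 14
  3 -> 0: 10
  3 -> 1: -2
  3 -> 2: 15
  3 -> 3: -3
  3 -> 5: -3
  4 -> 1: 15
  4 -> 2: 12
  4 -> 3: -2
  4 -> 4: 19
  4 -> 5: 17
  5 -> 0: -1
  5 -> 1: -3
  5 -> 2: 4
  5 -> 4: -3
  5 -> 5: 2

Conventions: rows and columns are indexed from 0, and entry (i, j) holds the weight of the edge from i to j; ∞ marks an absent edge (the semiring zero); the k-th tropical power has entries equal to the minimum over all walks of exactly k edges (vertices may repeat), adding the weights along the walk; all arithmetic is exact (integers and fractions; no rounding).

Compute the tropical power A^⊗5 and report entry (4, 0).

A^⊗2:
  [6, 2, 17, 1, 10, 1]
  [3, -4, 13, -5, 13, -5]
  [1, 2, 0, -9, 8, 1]
  [-4, -6, 1, -6, -6, -6]
  [8, -4, 13, -5, 14, -5]
  [0, -3, 4, -5, -1, 4]
A^⊗3:
  [0, -2, 5, -2, -2, -2]
  [-6, -8, -1, -8, -8, -8]
  [-4, -11, 5, -12, -2, -12]
  [-7, -9, -2, -9, -9, -9]
  [-6, -8, -1, -8, -8, -8]
  [0, -7, 4, -8, 1, -8]
A^⊗4:
  [-3, -5, 2, -5, -5, -5]
  [-9, -11, -4, -11, -11, -11]
  [-13, -15, -8, -15, -15, -15]
  [-10, -12, -5, -12, -12, -12]
  [-9, -11, -4, -11, -11, -11]
  [-9, -11, -4, -11, -11, -11]
A^⊗5:
  [-6, -8, -1, -8, -8, -8]
  [-12, -14, -7, -14, -14, -14]
  [-16, -18, -11, -18, -18, -18]
  [-13, -15, -8, -15, -15, -15]
  [-12, -14, -7, -14, -14, -14]
  [-12, -14, -7, -14, -14, -14]
Key observation: the optimum is the walk 4->3->3->3->5->0, with weight (-2) + (-3) + (-3) + (-3) + (-1) = -12.
Optimal value attained by: walk 4->3->3->3->5->0.
Answer: (A^⊗5)[4][0] = -12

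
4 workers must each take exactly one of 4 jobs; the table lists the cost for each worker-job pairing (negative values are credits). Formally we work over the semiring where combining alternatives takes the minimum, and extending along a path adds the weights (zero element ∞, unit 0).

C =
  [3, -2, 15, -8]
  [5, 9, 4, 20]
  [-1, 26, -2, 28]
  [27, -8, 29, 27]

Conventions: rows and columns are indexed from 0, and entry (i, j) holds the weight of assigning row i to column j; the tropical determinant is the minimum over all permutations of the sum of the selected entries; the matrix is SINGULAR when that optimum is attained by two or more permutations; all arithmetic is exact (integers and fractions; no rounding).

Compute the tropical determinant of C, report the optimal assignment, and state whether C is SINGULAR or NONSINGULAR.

σ = (0, 1, 2, 3): 3 + 9 + (-2) + 27 = 37
σ = (0, 1, 3, 2): 3 + 9 + 28 + 29 = 69
σ = (0, 2, 1, 3): 3 + 4 + 26 + 27 = 60
σ = (0, 2, 3, 1): 3 + 4 + 28 + (-8) = 27
σ = (0, 3, 1, 2): 3 + 20 + 26 + 29 = 78
σ = (0, 3, 2, 1): 3 + 20 + (-2) + (-8) = 13
σ = (1, 0, 2, 3): (-2) + 5 + (-2) + 27 = 28
σ = (1, 0, 3, 2): (-2) + 5 + 28 + 29 = 60
σ = (1, 2, 0, 3): (-2) + 4 + (-1) + 27 = 28
σ = (1, 2, 3, 0): (-2) + 4 + 28 + 27 = 57
σ = (1, 3, 0, 2): (-2) + 20 + (-1) + 29 = 46
σ = (1, 3, 2, 0): (-2) + 20 + (-2) + 27 = 43
σ = (2, 0, 1, 3): 15 + 5 + 26 + 27 = 73
σ = (2, 0, 3, 1): 15 + 5 + 28 + (-8) = 40
σ = (2, 1, 0, 3): 15 + 9 + (-1) + 27 = 50
σ = (2, 1, 3, 0): 15 + 9 + 28 + 27 = 79
σ = (2, 3, 0, 1): 15 + 20 + (-1) + (-8) = 26
σ = (2, 3, 1, 0): 15 + 20 + 26 + 27 = 88
σ = (3, 0, 1, 2): (-8) + 5 + 26 + 29 = 52
σ = (3, 0, 2, 1): (-8) + 5 + (-2) + (-8) = -13
σ = (3, 1, 0, 2): (-8) + 9 + (-1) + 29 = 29
σ = (3, 1, 2, 0): (-8) + 9 + (-2) + 27 = 26
σ = (3, 2, 0, 1): (-8) + 4 + (-1) + (-8) = -13
σ = (3, 2, 1, 0): (-8) + 4 + 26 + 27 = 49
Optimal value attained by: σ = (3, 0, 2, 1).
Answer: det⊕(C) = -13; verdict: SINGULAR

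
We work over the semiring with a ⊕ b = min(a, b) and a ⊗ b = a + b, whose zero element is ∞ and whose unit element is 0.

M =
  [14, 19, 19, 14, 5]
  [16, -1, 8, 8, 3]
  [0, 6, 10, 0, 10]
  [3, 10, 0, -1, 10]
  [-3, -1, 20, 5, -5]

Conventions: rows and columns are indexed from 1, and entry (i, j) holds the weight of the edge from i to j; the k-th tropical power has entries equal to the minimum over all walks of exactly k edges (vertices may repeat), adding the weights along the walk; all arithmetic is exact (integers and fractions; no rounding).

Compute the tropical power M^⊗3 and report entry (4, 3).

M^⊗2:
  [2, 4, 14, 10, 0]
  [0, -2, 7, 7, -2]
  [3, 5, 0, -1, 5]
  [0, 6, -1, -2, 5]
  [-8, -6, 5, 0, -10]
M^⊗3:
  [-3, -1, 10, 5, -5]
  [-5, -3, 6, 3, -7]
  [0, 4, -1, -2, 0]
  [-1, 4, -2, -3, 0]
  [-13, -11, 0, -5, -15]
Key observation: the optimum is the walk 4->4->4->3, with weight (-1) + (-1) + 0 = -2.
Optimal value attained by: walk 4->4->4->3.
Answer: (M^⊗3)[4][3] = -2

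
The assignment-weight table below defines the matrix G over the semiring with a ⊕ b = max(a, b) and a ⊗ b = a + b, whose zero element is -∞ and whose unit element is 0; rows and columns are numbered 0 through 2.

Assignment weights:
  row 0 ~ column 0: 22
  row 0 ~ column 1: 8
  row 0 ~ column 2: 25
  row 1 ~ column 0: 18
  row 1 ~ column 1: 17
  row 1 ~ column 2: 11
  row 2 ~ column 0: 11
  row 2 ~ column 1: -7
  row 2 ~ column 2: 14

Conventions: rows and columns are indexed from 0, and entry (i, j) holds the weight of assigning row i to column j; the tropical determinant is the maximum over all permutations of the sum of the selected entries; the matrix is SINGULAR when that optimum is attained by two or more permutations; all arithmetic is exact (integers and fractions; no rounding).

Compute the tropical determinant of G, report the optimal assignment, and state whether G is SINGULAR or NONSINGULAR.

σ = (0, 1, 2): 22 + 17 + 14 = 53
σ = (0, 2, 1): 22 + 11 + (-7) = 26
σ = (1, 0, 2): 8 + 18 + 14 = 40
σ = (1, 2, 0): 8 + 11 + 11 = 30
σ = (2, 0, 1): 25 + 18 + (-7) = 36
σ = (2, 1, 0): 25 + 17 + 11 = 53
Optimal value attained by: σ = (0, 1, 2).
Answer: det⊕(G) = 53; verdict: SINGULAR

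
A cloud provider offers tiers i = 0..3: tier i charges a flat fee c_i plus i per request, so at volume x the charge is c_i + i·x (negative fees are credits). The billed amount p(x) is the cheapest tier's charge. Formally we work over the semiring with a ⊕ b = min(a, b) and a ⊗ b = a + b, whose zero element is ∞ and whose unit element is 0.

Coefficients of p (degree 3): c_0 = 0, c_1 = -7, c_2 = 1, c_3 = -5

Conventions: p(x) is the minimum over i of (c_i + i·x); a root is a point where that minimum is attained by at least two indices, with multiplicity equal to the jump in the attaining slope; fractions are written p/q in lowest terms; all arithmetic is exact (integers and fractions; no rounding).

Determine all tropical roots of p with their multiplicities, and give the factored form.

hull edge (i=0, c=0) to (i=1, c=-7): slope -7, span 1
hull edge (i=1, c=-7) to (i=3, c=-5): slope 1, span 2
Factored form: p(x) = -5 ⊗ (x ⊕ (-1)) ⊗ (x ⊕ (-1)) ⊗ (x ⊕ 7)
Answer: roots = -1 (mult 2), 7 (mult 1)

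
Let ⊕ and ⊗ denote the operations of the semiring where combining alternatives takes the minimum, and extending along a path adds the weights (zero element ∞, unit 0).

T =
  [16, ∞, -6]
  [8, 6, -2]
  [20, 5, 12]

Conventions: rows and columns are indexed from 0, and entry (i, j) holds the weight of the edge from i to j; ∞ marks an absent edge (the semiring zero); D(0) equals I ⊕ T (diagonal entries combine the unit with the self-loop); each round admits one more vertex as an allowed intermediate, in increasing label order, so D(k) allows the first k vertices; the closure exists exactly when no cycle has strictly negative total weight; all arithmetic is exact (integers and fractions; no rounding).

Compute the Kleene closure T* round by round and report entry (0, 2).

D(0):
  [0, ∞, -6]
  [8, 0, -2]
  [20, 5, 0]
D(1):
  [0, ∞, -6]
  [8, 0, -2]
  [20, 5, 0]
D(2):
  [0, ∞, -6]
  [8, 0, -2]
  [13, 5, 0]
D(3):
  [0, -1, -6]
  [8, 0, -2]
  [13, 5, 0]
Answer: T*[0][2] = -6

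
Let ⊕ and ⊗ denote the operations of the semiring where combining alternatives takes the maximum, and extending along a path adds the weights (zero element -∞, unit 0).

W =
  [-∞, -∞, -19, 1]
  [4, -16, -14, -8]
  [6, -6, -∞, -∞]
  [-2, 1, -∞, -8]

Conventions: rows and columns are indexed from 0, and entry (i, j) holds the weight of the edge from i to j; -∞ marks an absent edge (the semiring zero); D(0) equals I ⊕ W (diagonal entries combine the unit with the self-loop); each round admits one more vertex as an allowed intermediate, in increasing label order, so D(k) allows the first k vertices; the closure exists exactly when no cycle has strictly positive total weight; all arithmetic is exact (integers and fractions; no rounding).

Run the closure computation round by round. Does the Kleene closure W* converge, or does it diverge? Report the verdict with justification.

D(0):
  [0, -∞, -19, 1]
  [4, 0, -14, -8]
  [6, -6, 0, -∞]
  [-2, 1, -∞, 0]
D(1):
  [0, -∞, -19, 1]
  [4, 0, -14, 5]
  [6, -6, 0, 7]
  [-2, 1, -21, 0]
Detection: at round 2, diagonal entry (3, 3) turns strictly positive.
Key observation: the cycle 3->1->0->3 has total weight 1 + 4 + 1, which is strictly positive.
Answer: DIVERGES — positive cycle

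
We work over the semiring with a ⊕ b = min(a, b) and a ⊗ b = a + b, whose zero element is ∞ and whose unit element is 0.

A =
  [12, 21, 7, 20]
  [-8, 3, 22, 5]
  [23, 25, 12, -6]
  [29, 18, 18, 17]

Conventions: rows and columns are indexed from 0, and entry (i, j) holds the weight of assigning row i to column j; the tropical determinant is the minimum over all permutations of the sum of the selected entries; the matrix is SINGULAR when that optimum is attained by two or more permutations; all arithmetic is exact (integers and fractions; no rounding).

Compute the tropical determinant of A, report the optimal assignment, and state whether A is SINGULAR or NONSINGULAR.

σ = (0, 1, 2, 3): 12 + 3 + 12 + 17 = 44
σ = (0, 1, 3, 2): 12 + 3 + (-6) + 18 = 27
σ = (0, 2, 1, 3): 12 + 22 + 25 + 17 = 76
σ = (0, 2, 3, 1): 12 + 22 + (-6) + 18 = 46
σ = (0, 3, 1, 2): 12 + 5 + 25 + 18 = 60
σ = (0, 3, 2, 1): 12 + 5 + 12 + 18 = 47
σ = (1, 0, 2, 3): 21 + (-8) + 12 + 17 = 42
σ = (1, 0, 3, 2): 21 + (-8) + (-6) + 18 = 25
σ = (1, 2, 0, 3): 21 + 22 + 23 + 17 = 83
σ = (1, 2, 3, 0): 21 + 22 + (-6) + 29 = 66
σ = (1, 3, 0, 2): 21 + 5 + 23 + 18 = 67
σ = (1, 3, 2, 0): 21 + 5 + 12 + 29 = 67
σ = (2, 0, 1, 3): 7 + (-8) + 25 + 17 = 41
σ = (2, 0, 3, 1): 7 + (-8) + (-6) + 18 = 11
σ = (2, 1, 0, 3): 7 + 3 + 23 + 17 = 50
σ = (2, 1, 3, 0): 7 + 3 + (-6) + 29 = 33
σ = (2, 3, 0, 1): 7 + 5 + 23 + 18 = 53
σ = (2, 3, 1, 0): 7 + 5 + 25 + 29 = 66
σ = (3, 0, 1, 2): 20 + (-8) + 25 + 18 = 55
σ = (3, 0, 2, 1): 20 + (-8) + 12 + 18 = 42
σ = (3, 1, 0, 2): 20 + 3 + 23 + 18 = 64
σ = (3, 1, 2, 0): 20 + 3 + 12 + 29 = 64
σ = (3, 2, 0, 1): 20 + 22 + 23 + 18 = 83
σ = (3, 2, 1, 0): 20 + 22 + 25 + 29 = 96
Optimal value attained by: σ = (2, 0, 3, 1).
Answer: det⊕(A) = 11; verdict: NONSINGULAR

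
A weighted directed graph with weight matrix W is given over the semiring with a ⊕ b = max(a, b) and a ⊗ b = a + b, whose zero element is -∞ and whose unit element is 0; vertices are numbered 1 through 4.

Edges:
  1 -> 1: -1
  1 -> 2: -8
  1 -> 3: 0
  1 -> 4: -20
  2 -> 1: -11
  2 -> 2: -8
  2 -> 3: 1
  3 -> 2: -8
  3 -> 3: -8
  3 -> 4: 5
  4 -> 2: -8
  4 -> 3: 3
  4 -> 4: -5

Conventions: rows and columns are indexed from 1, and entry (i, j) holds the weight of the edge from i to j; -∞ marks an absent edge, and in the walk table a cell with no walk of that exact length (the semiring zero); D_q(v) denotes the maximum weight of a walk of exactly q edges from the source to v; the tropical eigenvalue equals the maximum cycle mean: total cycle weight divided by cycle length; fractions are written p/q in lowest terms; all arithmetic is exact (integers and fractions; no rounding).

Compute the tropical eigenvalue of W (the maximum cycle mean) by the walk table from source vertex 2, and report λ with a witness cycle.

q=0: [-∞, 0, -∞, -∞]
q=1: [-11, -8, 1, -∞]
q=2: [-12, -7, -7, 6]
q=3: [-13, -2, 9, 1]
q=4: [-13, 1, 4, 14]
Optimal cycle mean attained by: cycle 3->4->3, total 5 + 3, length 2.
Answer: λ = 4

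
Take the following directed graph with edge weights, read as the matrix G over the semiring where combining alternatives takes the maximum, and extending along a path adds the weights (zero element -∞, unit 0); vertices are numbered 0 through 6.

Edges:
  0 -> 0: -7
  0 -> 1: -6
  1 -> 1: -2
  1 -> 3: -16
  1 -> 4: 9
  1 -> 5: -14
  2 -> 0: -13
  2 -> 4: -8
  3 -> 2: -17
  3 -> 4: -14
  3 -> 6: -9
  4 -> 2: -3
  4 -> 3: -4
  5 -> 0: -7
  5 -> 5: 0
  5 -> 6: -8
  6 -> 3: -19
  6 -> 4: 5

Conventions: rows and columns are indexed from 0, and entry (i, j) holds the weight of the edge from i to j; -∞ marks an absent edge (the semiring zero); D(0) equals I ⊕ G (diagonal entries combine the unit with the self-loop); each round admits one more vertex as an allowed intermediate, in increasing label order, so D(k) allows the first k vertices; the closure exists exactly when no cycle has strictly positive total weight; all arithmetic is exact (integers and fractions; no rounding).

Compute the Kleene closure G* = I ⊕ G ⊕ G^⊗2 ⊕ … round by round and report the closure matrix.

D(0):
  [0, -6, -∞, -∞, -∞, -∞, -∞]
  [-∞, 0, -∞, -16, 9, -14, -∞]
  [-13, -∞, 0, -∞, -8, -∞, -∞]
  [-∞, -∞, -17, 0, -14, -∞, -9]
  [-∞, -∞, -3, -4, 0, -∞, -∞]
  [-7, -∞, -∞, -∞, -∞, 0, -8]
  [-∞, -∞, -∞, -19, 5, -∞, 0]
D(1):
  [0, -6, -∞, -∞, -∞, -∞, -∞]
  [-∞, 0, -∞, -16, 9, -14, -∞]
  [-13, -19, 0, -∞, -8, -∞, -∞]
  [-∞, -∞, -17, 0, -14, -∞, -9]
  [-∞, -∞, -3, -4, 0, -∞, -∞]
  [-7, -13, -∞, -∞, -∞, 0, -8]
  [-∞, -∞, -∞, -19, 5, -∞, 0]
D(2):
  [0, -6, -∞, -22, 3, -20, -∞]
  [-∞, 0, -∞, -16, 9, -14, -∞]
  [-13, -19, 0, -35, -8, -33, -∞]
  [-∞, -∞, -17, 0, -14, -∞, -9]
  [-∞, -∞, -3, -4, 0, -∞, -∞]
  [-7, -13, -∞, -29, -4, 0, -8]
  [-∞, -∞, -∞, -19, 5, -∞, 0]
D(3):
  [0, -6, -∞, -22, 3, -20, -∞]
  [-∞, 0, -∞, -16, 9, -14, -∞]
  [-13, -19, 0, -35, -8, -33, -∞]
  [-30, -36, -17, 0, -14, -50, -9]
  [-16, -22, -3, -4, 0, -36, -∞]
  [-7, -13, -∞, -29, -4, 0, -8]
  [-∞, -∞, -∞, -19, 5, -∞, 0]
D(4):
  [0, -6, -39, -22, 3, -20, -31]
  [-46, 0, -33, -16, 9, -14, -25]
  [-13, -19, 0, -35, -8, -33, -44]
  [-30, -36, -17, 0, -14, -50, -9]
  [-16, -22, -3, -4, 0, -36, -13]
  [-7, -13, -46, -29, -4, 0, -8]
  [-49, -55, -36, -19, 5, -69, 0]
D(5):
  [0, -6, 0, -1, 3, -20, -10]
  [-7, 0, 6, 5, 9, -14, -4]
  [-13, -19, 0, -12, -8, -33, -21]
  [-30, -36, -17, 0, -14, -50, -9]
  [-16, -22, -3, -4, 0, -36, -13]
  [-7, -13, -7, -8, -4, 0, -8]
  [-11, -17, 2, 1, 5, -31, 0]
D(6):
  [0, -6, 0, -1, 3, -20, -10]
  [-7, 0, 6, 5, 9, -14, -4]
  [-13, -19, 0, -12, -8, -33, -21]
  [-30, -36, -17, 0, -14, -50, -9]
  [-16, -22, -3, -4, 0, -36, -13]
  [-7, -13, -7, -8, -4, 0, -8]
  [-11, -17, 2, 1, 5, -31, 0]
D(7):
  [0, -6, 0, -1, 3, -20, -10]
  [-7, 0, 6, 5, 9, -14, -4]
  [-13, -19, 0, -12, -8, -33, -21]
  [-20, -26, -7, 0, -4, -40, -9]
  [-16, -22, -3, -4, 0, -36, -13]
  [-7, -13, -6, -7, -3, 0, -8]
  [-11, -17, 2, 1, 5, -31, 0]
Answer: G* = [[0, -6, 0, -1, 3, -20, -10], [-7, 0, 6, 5, 9, -14, -4], [-13, -19, 0, -12, -8, -33, -21], [-20, -26, -7, 0, -4, -40, -9], [-16, -22, -3, -4, 0, -36, -13], [-7, -13, -6, -7, -3, 0, -8], [-11, -17, 2, 1, 5, -31, 0]]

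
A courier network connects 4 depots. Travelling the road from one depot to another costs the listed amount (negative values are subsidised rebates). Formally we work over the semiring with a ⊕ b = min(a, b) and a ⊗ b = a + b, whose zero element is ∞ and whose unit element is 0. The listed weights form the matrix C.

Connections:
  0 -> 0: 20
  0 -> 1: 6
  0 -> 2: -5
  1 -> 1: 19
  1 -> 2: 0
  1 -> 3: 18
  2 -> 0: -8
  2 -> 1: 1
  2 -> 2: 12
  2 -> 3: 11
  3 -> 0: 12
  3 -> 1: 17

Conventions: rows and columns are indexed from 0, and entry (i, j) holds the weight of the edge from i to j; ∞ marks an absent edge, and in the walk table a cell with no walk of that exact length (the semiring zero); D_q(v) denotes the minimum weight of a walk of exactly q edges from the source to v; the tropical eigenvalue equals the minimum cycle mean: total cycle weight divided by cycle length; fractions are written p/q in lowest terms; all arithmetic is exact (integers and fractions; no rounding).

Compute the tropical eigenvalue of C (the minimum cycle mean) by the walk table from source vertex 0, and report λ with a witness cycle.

q=0: [0, ∞, ∞, ∞]
q=1: [20, 6, -5, ∞]
q=2: [-13, -4, 6, 6]
q=3: [-2, -7, -18, 14]
q=4: [-26, -17, -7, -7]
Optimal cycle mean attained by: cycle 0->2->0, total (-5) + (-8), length 2.
Answer: λ = -13/2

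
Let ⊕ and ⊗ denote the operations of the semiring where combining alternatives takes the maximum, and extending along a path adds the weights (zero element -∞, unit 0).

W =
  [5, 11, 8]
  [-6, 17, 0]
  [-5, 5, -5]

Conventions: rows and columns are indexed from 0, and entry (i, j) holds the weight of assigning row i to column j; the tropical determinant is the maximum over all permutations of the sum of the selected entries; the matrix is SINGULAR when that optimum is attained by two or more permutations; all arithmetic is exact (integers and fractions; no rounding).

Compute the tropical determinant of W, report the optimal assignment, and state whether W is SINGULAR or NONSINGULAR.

σ = (0, 1, 2): 5 + 17 + (-5) = 17
σ = (0, 2, 1): 5 + 0 + 5 = 10
σ = (1, 0, 2): 11 + (-6) + (-5) = 0
σ = (1, 2, 0): 11 + 0 + (-5) = 6
σ = (2, 0, 1): 8 + (-6) + 5 = 7
σ = (2, 1, 0): 8 + 17 + (-5) = 20
Optimal value attained by: σ = (2, 1, 0).
Answer: det⊕(W) = 20; verdict: NONSINGULAR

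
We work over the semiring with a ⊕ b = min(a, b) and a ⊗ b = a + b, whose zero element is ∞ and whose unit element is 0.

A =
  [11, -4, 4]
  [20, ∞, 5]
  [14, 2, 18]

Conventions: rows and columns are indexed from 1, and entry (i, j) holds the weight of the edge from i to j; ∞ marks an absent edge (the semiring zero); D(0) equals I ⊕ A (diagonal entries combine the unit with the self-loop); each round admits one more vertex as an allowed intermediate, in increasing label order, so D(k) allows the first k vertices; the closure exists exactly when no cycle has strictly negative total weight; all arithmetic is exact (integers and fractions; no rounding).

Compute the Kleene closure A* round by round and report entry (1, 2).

D(0):
  [0, -4, 4]
  [20, 0, 5]
  [14, 2, 0]
D(1):
  [0, -4, 4]
  [20, 0, 5]
  [14, 2, 0]
D(2):
  [0, -4, 1]
  [20, 0, 5]
  [14, 2, 0]
D(3):
  [0, -4, 1]
  [19, 0, 5]
  [14, 2, 0]
Answer: A*[1][2] = -4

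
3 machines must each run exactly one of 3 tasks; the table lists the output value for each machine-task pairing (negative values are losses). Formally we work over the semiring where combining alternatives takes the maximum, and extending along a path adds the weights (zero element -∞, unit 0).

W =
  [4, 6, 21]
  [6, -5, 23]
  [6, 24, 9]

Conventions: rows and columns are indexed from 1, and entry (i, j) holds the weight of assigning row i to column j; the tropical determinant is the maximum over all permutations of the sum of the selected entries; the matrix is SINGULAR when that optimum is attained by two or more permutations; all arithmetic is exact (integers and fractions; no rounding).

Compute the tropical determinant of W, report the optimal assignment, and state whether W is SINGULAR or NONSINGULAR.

σ = (1, 2, 3): 4 + (-5) + 9 = 8
σ = (1, 3, 2): 4 + 23 + 24 = 51
σ = (2, 1, 3): 6 + 6 + 9 = 21
σ = (2, 3, 1): 6 + 23 + 6 = 35
σ = (3, 1, 2): 21 + 6 + 24 = 51
σ = (3, 2, 1): 21 + (-5) + 6 = 22
Optimal value attained by: σ = (1, 3, 2).
Answer: det⊕(W) = 51; verdict: SINGULAR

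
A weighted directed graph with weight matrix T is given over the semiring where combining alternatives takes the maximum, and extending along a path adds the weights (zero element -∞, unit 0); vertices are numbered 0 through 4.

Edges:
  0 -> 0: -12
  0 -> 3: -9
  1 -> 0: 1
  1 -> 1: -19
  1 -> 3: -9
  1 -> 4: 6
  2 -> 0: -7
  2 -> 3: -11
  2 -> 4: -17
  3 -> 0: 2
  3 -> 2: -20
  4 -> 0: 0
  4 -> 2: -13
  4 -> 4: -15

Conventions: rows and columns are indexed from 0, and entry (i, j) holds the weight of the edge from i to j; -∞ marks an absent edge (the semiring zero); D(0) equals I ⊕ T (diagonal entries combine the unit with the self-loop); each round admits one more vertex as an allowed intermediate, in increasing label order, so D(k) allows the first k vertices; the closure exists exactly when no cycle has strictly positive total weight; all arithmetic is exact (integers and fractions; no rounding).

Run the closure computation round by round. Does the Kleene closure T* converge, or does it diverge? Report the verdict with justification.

D(0):
  [0, -∞, -∞, -9, -∞]
  [1, 0, -∞, -9, 6]
  [-7, -∞, 0, -11, -17]
  [2, -∞, -20, 0, -∞]
  [0, -∞, -13, -∞, 0]
D(1):
  [0, -∞, -∞, -9, -∞]
  [1, 0, -∞, -8, 6]
  [-7, -∞, 0, -11, -17]
  [2, -∞, -20, 0, -∞]
  [0, -∞, -13, -9, 0]
D(2):
  [0, -∞, -∞, -9, -∞]
  [1, 0, -∞, -8, 6]
  [-7, -∞, 0, -11, -17]
  [2, -∞, -20, 0, -∞]
  [0, -∞, -13, -9, 0]
D(3):
  [0, -∞, -∞, -9, -∞]
  [1, 0, -∞, -8, 6]
  [-7, -∞, 0, -11, -17]
  [2, -∞, -20, 0, -37]
  [0, -∞, -13, -9, 0]
D(4):
  [0, -∞, -29, -9, -46]
  [1, 0, -28, -8, 6]
  [-7, -∞, 0, -11, -17]
  [2, -∞, -20, 0, -37]
  [0, -∞, -13, -9, 0]
D(5):
  [0, -∞, -29, -9, -46]
  [6, 0, -7, -3, 6]
  [-7, -∞, 0, -11, -17]
  [2, -∞, -20, 0, -37]
  [0, -∞, -13, -9, 0]
Key observation: every diagonal entry stays at the unit through all rounds, so no improving cycle exists.
Answer: CONVERGES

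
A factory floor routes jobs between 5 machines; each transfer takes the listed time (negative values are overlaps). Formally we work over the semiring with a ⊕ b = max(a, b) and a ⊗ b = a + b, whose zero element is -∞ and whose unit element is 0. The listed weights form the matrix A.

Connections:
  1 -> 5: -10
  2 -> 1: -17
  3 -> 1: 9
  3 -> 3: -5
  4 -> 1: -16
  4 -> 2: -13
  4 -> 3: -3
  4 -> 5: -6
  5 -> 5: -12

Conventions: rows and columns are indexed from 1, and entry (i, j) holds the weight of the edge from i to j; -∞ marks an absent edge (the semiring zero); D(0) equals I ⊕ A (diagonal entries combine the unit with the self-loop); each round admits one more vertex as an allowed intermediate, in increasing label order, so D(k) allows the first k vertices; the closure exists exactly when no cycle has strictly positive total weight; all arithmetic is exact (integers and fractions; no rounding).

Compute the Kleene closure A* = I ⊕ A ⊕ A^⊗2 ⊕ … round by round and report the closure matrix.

D(0):
  [0, -∞, -∞, -∞, -10]
  [-17, 0, -∞, -∞, -∞]
  [9, -∞, 0, -∞, -∞]
  [-16, -13, -3, 0, -6]
  [-∞, -∞, -∞, -∞, 0]
D(1):
  [0, -∞, -∞, -∞, -10]
  [-17, 0, -∞, -∞, -27]
  [9, -∞, 0, -∞, -1]
  [-16, -13, -3, 0, -6]
  [-∞, -∞, -∞, -∞, 0]
D(2):
  [0, -∞, -∞, -∞, -10]
  [-17, 0, -∞, -∞, -27]
  [9, -∞, 0, -∞, -1]
  [-16, -13, -3, 0, -6]
  [-∞, -∞, -∞, -∞, 0]
D(3):
  [0, -∞, -∞, -∞, -10]
  [-17, 0, -∞, -∞, -27]
  [9, -∞, 0, -∞, -1]
  [6, -13, -3, 0, -4]
  [-∞, -∞, -∞, -∞, 0]
D(4):
  [0, -∞, -∞, -∞, -10]
  [-17, 0, -∞, -∞, -27]
  [9, -∞, 0, -∞, -1]
  [6, -13, -3, 0, -4]
  [-∞, -∞, -∞, -∞, 0]
D(5):
  [0, -∞, -∞, -∞, -10]
  [-17, 0, -∞, -∞, -27]
  [9, -∞, 0, -∞, -1]
  [6, -13, -3, 0, -4]
  [-∞, -∞, -∞, -∞, 0]
Answer: A* = [[0, -∞, -∞, -∞, -10], [-17, 0, -∞, -∞, -27], [9, -∞, 0, -∞, -1], [6, -13, -3, 0, -4], [-∞, -∞, -∞, -∞, 0]]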